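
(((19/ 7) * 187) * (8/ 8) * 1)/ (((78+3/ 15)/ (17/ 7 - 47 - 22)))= -486970/ 1127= -432.09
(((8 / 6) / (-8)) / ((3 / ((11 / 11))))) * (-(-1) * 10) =-5 / 9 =-0.56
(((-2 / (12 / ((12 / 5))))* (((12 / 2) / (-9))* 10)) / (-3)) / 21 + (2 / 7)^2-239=-316145 / 1323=-238.96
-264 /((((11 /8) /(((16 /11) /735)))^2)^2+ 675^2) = -23622320128 /20853090688501996875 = -0.00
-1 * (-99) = 99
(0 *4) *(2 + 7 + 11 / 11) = 0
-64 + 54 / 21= -430 / 7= -61.43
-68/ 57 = -1.19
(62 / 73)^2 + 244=1304120 / 5329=244.72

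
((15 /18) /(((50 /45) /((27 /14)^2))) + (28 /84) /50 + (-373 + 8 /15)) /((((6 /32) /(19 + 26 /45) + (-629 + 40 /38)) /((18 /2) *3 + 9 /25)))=27652549262172 /1716804945625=16.11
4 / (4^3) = 1 / 16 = 0.06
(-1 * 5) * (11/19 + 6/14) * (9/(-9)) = 670/133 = 5.04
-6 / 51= -2 / 17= -0.12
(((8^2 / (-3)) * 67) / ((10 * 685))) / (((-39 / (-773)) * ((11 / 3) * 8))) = -207164 / 1469325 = -0.14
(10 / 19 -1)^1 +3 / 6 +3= 115 / 38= 3.03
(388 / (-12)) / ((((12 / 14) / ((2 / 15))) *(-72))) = 679 / 9720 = 0.07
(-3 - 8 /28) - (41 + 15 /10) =-641 /14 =-45.79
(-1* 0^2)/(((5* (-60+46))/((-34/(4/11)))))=0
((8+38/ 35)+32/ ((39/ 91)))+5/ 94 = 83.81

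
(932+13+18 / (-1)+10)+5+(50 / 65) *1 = 12256 / 13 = 942.77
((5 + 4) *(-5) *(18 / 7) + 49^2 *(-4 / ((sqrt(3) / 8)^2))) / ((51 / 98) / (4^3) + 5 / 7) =-3857299712 / 13593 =-283771.04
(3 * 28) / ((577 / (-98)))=-8232 / 577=-14.27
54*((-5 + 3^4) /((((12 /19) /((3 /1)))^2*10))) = 185193 /20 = 9259.65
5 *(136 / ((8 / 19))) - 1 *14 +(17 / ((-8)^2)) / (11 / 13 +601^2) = 481132417757 / 300519936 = 1601.00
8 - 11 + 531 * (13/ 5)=6888/ 5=1377.60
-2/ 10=-1/ 5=-0.20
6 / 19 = 0.32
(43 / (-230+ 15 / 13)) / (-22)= 559 / 65450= 0.01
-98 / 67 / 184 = -49 / 6164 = -0.01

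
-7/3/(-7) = 1/3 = 0.33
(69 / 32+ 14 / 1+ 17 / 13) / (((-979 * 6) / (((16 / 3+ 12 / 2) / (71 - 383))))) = 0.00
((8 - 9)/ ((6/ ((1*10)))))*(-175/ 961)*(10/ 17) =8750/ 49011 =0.18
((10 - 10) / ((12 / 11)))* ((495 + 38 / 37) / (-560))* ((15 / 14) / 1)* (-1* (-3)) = 0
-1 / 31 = -0.03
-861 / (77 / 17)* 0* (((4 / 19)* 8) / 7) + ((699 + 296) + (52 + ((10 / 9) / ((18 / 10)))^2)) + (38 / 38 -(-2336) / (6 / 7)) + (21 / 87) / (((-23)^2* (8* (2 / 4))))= 1519332185687 / 402609204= 3773.71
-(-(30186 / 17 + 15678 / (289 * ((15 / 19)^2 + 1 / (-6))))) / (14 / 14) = 1894.46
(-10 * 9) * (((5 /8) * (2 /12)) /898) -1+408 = 2923813 /7184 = 406.99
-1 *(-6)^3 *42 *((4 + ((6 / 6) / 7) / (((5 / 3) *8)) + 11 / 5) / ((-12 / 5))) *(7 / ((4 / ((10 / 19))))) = -1643355 / 76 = -21623.09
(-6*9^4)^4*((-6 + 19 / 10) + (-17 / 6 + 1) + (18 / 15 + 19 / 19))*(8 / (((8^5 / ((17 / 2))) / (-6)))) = 17861261600342895399 / 160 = 111632885002143096.24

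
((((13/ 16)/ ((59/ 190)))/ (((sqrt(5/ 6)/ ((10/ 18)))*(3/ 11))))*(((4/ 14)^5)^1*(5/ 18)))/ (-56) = -0.00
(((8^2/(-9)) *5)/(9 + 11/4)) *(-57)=24320/141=172.48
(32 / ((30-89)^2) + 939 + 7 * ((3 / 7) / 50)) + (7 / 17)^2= 47244131427 / 50300450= 939.24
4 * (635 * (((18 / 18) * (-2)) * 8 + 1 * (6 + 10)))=0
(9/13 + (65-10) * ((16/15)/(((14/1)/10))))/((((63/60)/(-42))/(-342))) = 53028240/91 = 582727.91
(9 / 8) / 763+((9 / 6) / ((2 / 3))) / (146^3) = 14011479 / 9498239072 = 0.00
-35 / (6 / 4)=-23.33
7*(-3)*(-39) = 819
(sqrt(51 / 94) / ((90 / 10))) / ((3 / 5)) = 5 * sqrt(4794) / 2538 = 0.14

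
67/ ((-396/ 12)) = -67/ 33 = -2.03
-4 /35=-0.11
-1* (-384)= 384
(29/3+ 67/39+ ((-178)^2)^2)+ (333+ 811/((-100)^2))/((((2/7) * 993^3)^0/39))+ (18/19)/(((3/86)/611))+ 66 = 2479646627042363/2470000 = 1003905517.02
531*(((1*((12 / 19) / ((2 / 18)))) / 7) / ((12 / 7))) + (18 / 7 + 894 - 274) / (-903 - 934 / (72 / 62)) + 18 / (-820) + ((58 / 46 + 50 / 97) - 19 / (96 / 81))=14169969672463443 / 59817980005280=236.88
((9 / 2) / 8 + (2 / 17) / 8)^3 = 3869893 / 20123648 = 0.19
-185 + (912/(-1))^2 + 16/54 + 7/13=291877502/351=831559.83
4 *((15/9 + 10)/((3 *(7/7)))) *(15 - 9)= 280/3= 93.33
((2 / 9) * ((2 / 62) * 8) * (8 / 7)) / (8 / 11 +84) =352 / 455049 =0.00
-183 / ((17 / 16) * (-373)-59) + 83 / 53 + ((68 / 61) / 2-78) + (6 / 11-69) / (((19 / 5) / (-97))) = 8229935611256 / 4922452645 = 1671.92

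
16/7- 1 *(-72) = 520/7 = 74.29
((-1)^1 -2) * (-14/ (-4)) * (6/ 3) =-21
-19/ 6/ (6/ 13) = -247/ 36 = -6.86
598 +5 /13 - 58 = 7025 /13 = 540.38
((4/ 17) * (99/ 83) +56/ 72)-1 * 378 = -376.94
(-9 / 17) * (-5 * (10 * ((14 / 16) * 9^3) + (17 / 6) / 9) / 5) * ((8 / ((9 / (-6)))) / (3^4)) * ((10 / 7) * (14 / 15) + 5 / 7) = -118497508 / 260253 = -455.32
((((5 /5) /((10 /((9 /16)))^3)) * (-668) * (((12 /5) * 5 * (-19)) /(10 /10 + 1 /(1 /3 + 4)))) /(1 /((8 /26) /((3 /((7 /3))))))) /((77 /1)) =0.07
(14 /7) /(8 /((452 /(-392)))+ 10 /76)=-8588 /29227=-0.29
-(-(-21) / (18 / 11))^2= -5929 / 36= -164.69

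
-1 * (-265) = 265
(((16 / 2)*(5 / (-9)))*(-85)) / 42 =1700 / 189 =8.99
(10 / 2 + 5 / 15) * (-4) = -64 / 3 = -21.33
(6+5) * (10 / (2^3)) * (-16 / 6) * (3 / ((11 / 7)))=-70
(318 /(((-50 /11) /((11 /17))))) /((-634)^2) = -19239 /170831300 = -0.00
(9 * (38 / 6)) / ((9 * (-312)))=-19 / 936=-0.02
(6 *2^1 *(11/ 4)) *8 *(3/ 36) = 22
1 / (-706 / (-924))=462 / 353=1.31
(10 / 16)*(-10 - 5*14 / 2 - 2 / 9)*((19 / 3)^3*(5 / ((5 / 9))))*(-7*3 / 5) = 19541291 / 72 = 271406.82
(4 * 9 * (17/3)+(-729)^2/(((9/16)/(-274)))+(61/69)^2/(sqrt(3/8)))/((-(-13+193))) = 21572551/15-3721 * sqrt(6)/1285470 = 1438170.06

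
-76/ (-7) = 76/ 7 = 10.86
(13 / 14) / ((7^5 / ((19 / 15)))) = 247 / 3529470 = 0.00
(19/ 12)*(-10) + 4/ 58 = -2743/ 174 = -15.76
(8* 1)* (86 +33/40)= 3473/5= 694.60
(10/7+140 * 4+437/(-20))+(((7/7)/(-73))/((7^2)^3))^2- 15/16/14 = 6367119129997990251/11801635119060640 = 539.51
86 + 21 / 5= 451 / 5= 90.20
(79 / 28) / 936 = 79 / 26208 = 0.00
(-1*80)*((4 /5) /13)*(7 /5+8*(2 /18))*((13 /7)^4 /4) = -3620656 /108045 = -33.51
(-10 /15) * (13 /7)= -26 /21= -1.24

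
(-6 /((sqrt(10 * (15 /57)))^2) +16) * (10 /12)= 343 /30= 11.43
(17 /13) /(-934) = -0.00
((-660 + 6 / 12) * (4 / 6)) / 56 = -1319 / 168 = -7.85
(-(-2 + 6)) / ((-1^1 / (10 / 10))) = 4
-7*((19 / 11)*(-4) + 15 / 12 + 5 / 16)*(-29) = -191023 / 176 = -1085.36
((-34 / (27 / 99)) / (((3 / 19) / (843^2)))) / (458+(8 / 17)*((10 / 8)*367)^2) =-1734299404 / 307527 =-5639.50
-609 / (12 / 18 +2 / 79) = -144333 / 164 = -880.08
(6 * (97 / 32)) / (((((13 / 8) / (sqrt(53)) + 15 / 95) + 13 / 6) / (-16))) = -7454861280 / 59001719 + 98327736 * sqrt(53) / 59001719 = -114.22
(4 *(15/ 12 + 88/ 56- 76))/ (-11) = 2049/ 77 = 26.61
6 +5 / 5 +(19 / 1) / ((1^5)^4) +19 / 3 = 97 / 3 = 32.33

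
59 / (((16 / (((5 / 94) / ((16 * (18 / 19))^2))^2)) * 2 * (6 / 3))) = 192223475 / 3890501904236544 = 0.00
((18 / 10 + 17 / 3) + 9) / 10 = 1.65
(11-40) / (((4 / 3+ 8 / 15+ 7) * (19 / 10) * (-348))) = 25 / 5054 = 0.00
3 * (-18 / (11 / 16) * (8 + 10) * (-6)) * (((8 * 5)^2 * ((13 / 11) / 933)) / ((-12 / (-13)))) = 700876800 / 37631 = 18624.98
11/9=1.22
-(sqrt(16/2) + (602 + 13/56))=-33725/56-2 * sqrt(2)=-605.06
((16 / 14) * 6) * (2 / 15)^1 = 32 / 35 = 0.91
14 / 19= 0.74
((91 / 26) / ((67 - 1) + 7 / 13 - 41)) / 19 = 91 / 12616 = 0.01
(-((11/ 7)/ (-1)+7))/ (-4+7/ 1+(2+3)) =-0.68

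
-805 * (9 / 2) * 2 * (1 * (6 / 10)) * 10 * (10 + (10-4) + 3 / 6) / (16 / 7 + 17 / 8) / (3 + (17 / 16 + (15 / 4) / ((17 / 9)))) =-312149376 / 11609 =-26888.57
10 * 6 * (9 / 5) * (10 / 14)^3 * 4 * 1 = 54000 / 343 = 157.43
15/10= 1.50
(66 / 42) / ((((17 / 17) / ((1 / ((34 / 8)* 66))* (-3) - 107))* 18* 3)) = -20011 / 6426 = -3.11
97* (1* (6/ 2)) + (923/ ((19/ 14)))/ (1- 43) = 274.81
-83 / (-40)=2.08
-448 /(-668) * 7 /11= 784 /1837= 0.43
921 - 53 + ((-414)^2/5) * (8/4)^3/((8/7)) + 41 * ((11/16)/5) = 19266243/80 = 240828.04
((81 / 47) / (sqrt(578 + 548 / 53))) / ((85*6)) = 9*sqrt(1652646) / 83048060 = 0.00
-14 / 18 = -7 / 9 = -0.78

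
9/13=0.69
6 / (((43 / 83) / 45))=22410 / 43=521.16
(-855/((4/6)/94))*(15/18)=-100462.50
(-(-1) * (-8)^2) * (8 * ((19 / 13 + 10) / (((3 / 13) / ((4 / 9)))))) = 305152 / 27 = 11301.93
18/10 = 9/5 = 1.80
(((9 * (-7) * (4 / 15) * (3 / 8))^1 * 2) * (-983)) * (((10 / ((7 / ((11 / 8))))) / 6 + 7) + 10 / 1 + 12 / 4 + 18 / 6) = 11557131 / 40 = 288928.28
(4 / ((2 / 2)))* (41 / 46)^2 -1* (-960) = 509521 / 529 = 963.18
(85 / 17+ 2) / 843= 7 / 843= 0.01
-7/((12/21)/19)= -931/4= -232.75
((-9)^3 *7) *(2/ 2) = -5103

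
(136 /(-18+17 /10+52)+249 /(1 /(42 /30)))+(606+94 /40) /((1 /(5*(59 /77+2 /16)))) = 113220301 /36960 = 3063.32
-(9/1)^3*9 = -6561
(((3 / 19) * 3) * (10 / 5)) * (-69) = -1242 / 19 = -65.37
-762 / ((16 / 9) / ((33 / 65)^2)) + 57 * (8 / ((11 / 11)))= 11678619 / 33800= 345.52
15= 15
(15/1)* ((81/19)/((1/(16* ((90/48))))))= 36450/19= 1918.42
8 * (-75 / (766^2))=-150 / 146689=-0.00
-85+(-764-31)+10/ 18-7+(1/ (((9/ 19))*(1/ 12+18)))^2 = -886.43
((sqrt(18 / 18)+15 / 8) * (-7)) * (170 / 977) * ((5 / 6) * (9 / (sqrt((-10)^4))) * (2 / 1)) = -8211 / 15632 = -0.53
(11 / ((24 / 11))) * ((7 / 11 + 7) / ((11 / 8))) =28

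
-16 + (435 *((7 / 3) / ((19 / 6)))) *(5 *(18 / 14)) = 38846 / 19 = 2044.53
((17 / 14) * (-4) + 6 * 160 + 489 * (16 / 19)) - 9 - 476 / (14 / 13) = 121819 / 133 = 915.93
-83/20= -4.15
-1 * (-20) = 20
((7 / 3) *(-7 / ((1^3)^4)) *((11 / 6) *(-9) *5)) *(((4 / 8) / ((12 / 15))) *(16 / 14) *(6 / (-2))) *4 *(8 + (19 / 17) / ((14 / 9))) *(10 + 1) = -18830625 / 17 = -1107683.82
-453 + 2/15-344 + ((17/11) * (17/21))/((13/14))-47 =-1807204/2145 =-842.52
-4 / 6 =-2 / 3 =-0.67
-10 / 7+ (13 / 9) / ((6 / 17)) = 1007 / 378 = 2.66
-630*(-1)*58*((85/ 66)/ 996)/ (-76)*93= -8023575/ 138776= -57.82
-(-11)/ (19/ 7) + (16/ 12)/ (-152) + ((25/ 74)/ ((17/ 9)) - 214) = -7521145/ 35853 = -209.78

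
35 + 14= 49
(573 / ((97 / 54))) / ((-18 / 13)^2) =32279 / 194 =166.39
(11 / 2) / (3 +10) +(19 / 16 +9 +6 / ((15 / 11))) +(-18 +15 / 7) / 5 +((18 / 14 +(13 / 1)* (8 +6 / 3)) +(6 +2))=1100189 / 7280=151.12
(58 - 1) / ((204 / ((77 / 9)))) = 1463 / 612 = 2.39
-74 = -74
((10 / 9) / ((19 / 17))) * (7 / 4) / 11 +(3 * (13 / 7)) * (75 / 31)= 11132965 / 816354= 13.64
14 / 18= 7 / 9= 0.78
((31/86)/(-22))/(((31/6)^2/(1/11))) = -9/161293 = -0.00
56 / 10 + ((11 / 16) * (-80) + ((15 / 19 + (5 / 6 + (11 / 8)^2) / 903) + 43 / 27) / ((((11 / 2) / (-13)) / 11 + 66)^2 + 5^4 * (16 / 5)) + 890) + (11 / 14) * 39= 9241168961835091 / 10606876030800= 871.24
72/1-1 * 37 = 35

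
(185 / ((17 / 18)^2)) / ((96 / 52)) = 112.34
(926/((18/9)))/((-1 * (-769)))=463/769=0.60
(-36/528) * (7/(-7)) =3/44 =0.07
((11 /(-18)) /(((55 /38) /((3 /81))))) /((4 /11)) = -209 /4860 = -0.04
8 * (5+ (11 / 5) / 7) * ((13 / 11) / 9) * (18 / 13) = 2976 / 385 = 7.73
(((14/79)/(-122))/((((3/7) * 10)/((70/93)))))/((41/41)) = -343/1344501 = -0.00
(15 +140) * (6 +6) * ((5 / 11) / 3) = 3100 / 11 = 281.82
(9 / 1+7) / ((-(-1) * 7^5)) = 16 / 16807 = 0.00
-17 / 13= -1.31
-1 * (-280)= 280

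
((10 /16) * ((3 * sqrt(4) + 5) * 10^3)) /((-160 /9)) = -12375 /32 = -386.72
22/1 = 22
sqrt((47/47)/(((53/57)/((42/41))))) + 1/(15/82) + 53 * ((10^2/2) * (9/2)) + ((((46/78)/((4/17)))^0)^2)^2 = 3 * sqrt(578018)/2173 + 178972/15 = 11932.52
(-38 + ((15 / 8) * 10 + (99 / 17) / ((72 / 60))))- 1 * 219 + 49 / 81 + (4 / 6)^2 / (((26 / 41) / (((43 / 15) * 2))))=-81905627 / 358020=-228.77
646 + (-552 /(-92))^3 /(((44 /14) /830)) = 634586 /11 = 57689.64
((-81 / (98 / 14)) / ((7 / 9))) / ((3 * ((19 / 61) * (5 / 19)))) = -14823 / 245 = -60.50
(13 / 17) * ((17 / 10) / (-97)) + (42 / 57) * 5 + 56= 1099733 / 18430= 59.67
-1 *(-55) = 55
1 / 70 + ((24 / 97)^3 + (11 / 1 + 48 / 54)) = 6852843947 / 574983990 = 11.92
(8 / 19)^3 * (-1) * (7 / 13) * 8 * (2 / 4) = -14336 / 89167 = -0.16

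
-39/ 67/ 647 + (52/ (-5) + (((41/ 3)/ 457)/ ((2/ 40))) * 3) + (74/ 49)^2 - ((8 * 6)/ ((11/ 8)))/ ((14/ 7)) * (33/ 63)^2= -7930265176373/ 713474905395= -11.11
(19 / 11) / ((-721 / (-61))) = 0.15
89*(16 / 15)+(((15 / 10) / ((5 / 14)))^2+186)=22393 / 75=298.57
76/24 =19/6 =3.17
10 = 10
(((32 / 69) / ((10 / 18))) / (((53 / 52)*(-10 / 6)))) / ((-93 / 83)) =0.44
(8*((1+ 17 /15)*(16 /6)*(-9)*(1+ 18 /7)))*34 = -348160 /7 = -49737.14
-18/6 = -3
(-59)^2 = 3481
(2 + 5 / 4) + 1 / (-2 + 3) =17 / 4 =4.25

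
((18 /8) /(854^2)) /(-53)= -9 /154614992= -0.00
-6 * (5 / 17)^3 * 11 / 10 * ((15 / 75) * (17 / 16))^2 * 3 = -99 / 4352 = -0.02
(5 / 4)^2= 25 / 16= 1.56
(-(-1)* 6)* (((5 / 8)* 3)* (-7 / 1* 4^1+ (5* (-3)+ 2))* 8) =-3690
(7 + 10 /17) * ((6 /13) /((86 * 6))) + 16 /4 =1771 /442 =4.01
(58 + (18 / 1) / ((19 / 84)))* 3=7842 / 19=412.74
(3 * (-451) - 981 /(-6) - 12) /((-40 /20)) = 2403 /4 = 600.75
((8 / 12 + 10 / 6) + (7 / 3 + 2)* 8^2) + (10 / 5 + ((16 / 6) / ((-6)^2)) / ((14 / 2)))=53237 / 189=281.68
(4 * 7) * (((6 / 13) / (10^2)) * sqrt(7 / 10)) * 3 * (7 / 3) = 147 * sqrt(70) / 1625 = 0.76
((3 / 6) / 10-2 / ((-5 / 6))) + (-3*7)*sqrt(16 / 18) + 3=109 / 20-14*sqrt(2)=-14.35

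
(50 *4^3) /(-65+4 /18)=-28800 /583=-49.40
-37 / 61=-0.61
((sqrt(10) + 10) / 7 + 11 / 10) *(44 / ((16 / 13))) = 143 *sqrt(10) / 28 + 25311 / 280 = 106.55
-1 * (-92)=92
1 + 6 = 7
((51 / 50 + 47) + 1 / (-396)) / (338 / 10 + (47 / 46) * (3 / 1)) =179239 / 137610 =1.30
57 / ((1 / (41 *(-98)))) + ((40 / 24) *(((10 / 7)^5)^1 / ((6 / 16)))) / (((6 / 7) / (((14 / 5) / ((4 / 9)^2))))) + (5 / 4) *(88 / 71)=-5566782448 / 24353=-228587.13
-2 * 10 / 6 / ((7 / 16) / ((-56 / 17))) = 1280 / 51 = 25.10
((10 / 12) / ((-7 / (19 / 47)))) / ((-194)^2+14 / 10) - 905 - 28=-346591902229 / 371481138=-933.00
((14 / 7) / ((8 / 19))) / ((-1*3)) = -19 / 12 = -1.58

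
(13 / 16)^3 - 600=-2455403 / 4096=-599.46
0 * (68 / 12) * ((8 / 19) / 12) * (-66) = 0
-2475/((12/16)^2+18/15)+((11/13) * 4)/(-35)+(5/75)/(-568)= -51174648149/36440040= -1404.35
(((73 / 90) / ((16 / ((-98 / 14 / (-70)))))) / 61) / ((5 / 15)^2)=73 / 97600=0.00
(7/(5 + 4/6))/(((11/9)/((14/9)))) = 294/187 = 1.57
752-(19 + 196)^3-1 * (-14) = -9937609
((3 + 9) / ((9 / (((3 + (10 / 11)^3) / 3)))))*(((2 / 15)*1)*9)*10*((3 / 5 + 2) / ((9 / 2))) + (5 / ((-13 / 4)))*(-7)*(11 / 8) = 123183013 / 4671810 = 26.37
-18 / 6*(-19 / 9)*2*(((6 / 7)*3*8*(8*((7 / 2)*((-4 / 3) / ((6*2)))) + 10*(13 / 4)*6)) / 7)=1050016 / 147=7142.97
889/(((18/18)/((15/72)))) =4445/24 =185.21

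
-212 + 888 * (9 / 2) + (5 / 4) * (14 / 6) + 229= 4015.92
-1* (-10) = 10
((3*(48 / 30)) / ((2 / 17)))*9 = 1836 / 5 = 367.20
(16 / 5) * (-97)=-1552 / 5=-310.40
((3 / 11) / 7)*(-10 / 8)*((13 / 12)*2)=-65 / 616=-0.11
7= 7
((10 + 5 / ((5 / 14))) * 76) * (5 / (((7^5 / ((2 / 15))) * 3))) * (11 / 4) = 3344 / 50421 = 0.07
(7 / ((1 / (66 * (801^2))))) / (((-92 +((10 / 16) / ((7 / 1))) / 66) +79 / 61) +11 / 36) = -200488773947616 / 61142321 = -3279050.76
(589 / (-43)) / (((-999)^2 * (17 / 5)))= -2945 / 729538731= -0.00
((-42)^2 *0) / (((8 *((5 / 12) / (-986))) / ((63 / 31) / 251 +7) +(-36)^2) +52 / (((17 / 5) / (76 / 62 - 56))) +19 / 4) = 0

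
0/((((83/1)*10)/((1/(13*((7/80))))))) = 0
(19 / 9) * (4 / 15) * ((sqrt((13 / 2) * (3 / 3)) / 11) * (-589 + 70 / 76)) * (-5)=2483 * sqrt(26) / 33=383.66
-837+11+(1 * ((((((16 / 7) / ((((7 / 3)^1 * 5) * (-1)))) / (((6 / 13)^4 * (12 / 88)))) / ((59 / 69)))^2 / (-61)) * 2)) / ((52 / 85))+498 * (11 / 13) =-11550111510467326 / 24158329662285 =-478.10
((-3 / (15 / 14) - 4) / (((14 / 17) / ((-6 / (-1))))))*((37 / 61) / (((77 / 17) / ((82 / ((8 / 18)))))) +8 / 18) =-1246.09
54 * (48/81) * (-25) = -800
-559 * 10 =-5590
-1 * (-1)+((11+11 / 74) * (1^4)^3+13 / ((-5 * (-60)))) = 135331 / 11100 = 12.19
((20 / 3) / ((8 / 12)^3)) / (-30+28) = -11.25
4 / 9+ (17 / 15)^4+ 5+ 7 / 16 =7.53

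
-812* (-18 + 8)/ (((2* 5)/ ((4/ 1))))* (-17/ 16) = -3451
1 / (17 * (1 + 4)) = 1 / 85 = 0.01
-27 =-27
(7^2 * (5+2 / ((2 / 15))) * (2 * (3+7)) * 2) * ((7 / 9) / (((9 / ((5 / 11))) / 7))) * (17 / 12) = 40817000 / 2673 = 15270.11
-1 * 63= -63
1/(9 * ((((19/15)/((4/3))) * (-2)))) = -0.06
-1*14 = -14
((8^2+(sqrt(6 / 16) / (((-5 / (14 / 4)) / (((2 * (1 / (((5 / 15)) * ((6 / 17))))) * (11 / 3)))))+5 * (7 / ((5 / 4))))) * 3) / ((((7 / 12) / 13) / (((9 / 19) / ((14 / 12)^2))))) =13950144 / 6517-1181466 * sqrt(6) / 4655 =1518.88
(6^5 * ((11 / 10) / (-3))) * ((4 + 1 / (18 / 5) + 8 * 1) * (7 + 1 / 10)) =-6213636 / 25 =-248545.44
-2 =-2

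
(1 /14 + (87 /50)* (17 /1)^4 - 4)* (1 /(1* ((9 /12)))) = 101725828 /525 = 193763.48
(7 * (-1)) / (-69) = 7 / 69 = 0.10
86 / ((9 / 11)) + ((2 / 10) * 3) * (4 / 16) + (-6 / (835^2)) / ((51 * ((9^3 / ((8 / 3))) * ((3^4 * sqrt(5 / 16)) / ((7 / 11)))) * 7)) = 18947 / 180 - 64 * sqrt(5) / 115483081465125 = 105.26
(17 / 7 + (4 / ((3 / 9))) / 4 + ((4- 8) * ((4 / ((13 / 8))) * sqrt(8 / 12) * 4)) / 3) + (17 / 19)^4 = 5536845 / 912247- 512 * sqrt(6) / 117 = -4.65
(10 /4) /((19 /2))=5 /19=0.26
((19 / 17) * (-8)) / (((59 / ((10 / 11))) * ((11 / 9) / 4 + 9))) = -10944 / 739211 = -0.01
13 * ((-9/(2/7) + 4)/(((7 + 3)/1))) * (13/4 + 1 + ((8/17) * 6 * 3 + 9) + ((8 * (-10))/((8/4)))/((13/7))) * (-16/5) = 1771/85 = 20.84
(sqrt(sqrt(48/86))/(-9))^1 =-3^(1/4) * 86^(3/4)/387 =-0.10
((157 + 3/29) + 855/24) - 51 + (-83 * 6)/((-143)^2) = 672268033/4744168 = 141.70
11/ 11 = 1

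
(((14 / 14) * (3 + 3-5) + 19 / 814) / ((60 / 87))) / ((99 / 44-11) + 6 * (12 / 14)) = -169099 / 411070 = -0.41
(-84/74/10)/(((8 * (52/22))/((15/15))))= -231/38480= -0.01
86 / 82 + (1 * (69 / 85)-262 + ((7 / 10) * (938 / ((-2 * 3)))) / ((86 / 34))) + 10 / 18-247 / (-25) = -292.97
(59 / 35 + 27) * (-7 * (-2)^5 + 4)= 228912 / 35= 6540.34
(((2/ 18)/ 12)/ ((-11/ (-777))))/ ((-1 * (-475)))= 259/ 188100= 0.00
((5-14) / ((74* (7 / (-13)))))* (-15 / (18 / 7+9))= -65 / 222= -0.29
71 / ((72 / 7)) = 497 / 72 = 6.90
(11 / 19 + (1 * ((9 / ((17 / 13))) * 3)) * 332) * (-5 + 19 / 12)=-90786095 / 3876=-23422.63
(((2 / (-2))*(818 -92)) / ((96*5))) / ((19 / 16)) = -121 / 95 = -1.27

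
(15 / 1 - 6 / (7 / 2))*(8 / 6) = 124 / 7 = 17.71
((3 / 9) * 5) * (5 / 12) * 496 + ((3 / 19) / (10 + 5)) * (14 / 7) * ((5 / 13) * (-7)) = 765574 / 2223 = 344.39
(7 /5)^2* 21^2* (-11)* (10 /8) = -237699 /20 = -11884.95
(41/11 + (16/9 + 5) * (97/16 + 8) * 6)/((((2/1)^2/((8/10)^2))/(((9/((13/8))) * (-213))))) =-388407204/3575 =-108645.37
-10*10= -100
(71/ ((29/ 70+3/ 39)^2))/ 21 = 8399300/ 599427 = 14.01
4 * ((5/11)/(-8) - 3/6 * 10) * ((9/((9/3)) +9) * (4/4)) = -2670/11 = -242.73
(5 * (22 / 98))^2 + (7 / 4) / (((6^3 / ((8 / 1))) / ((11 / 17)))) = 5738777 / 4408236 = 1.30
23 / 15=1.53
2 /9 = 0.22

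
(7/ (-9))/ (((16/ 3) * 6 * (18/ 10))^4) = -4375/ 61917364224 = -0.00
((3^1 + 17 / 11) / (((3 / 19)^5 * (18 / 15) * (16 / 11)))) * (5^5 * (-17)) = -16442844921875 / 11664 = -1409708926.77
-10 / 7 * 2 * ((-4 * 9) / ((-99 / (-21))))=240 / 11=21.82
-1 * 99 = -99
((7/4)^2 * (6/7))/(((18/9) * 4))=21/64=0.33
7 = 7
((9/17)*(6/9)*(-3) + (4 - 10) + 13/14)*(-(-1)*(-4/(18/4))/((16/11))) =16049/4284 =3.75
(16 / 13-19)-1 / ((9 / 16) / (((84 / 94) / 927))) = -30196229 / 1699191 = -17.77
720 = 720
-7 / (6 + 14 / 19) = -133 / 128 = -1.04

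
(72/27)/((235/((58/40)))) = 58/3525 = 0.02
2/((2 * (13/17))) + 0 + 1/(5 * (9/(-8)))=661/585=1.13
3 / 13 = 0.23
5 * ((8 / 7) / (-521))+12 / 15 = 14388 / 18235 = 0.79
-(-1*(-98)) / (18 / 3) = -16.33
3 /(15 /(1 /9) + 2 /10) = 15 /676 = 0.02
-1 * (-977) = 977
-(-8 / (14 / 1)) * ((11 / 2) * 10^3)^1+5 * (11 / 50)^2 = 11000847 / 3500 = 3143.10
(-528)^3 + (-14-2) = -147197968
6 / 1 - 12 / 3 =2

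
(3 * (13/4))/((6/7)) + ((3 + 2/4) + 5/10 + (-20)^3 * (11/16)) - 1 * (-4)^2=-44005/8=-5500.62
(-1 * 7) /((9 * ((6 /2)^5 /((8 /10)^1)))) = -28 /10935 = -0.00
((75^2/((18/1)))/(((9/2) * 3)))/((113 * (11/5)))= 0.09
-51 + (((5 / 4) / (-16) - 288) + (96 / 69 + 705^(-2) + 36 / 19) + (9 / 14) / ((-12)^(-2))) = -23666723422399 / 97305566400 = -243.22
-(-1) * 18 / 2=9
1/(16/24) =3/2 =1.50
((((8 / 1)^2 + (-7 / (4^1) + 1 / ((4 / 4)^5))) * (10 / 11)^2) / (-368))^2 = 0.02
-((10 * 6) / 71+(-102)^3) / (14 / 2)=75345708 / 497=151601.02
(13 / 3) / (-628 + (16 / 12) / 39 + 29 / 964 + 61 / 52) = -244374 / 35345653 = -0.01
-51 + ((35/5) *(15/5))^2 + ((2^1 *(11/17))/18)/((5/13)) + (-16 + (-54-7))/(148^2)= 6538131767/16756560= 390.18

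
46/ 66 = 23/ 33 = 0.70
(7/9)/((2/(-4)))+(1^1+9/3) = 22/9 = 2.44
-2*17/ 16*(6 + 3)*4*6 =-459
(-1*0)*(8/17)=0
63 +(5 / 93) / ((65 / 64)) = 76231 / 1209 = 63.05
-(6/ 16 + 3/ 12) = -5/ 8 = -0.62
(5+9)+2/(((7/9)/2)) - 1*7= 85/7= 12.14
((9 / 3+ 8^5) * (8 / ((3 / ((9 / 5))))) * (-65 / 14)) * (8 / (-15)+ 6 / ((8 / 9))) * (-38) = 6038450002 / 35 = 172527142.91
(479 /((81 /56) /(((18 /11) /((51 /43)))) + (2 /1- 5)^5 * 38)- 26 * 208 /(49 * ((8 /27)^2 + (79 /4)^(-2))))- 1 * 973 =-122851502224814333 /55980649771515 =-2194.54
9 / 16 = 0.56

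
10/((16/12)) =15/2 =7.50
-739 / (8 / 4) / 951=-739 / 1902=-0.39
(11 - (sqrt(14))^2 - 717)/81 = -80/9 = -8.89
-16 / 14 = -8 / 7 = -1.14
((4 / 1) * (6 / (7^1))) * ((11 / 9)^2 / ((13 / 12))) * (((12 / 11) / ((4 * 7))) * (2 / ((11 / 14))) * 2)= 256 / 273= 0.94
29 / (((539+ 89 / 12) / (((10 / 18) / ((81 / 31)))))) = 17980 / 1593351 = 0.01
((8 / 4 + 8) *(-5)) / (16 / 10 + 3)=-250 / 23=-10.87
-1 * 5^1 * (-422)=2110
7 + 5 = 12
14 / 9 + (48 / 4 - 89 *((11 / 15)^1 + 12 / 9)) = -7667 / 45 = -170.38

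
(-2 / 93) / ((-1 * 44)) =1 / 2046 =0.00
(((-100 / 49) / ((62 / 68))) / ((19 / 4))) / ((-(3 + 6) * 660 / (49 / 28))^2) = -17 / 415640808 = -0.00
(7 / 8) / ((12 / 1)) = 7 / 96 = 0.07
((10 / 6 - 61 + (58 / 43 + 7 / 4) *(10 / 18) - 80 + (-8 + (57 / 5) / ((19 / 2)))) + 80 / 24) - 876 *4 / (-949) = -13823791 / 100620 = -137.39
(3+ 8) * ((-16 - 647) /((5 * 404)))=-7293 /2020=-3.61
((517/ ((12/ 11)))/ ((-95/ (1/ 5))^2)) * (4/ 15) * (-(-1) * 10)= 11374/ 2030625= 0.01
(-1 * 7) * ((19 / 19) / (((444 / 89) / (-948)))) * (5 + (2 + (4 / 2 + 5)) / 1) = 689038 / 37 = 18622.65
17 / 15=1.13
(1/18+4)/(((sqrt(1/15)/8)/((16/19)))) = 4672* sqrt(15)/171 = 105.82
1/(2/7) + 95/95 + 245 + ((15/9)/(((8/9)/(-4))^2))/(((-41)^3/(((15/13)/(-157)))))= 140386427503/562671044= 249.50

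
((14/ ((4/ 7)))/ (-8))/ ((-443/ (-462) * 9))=-0.35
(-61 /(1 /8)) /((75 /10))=-65.07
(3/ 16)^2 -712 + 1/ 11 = -2004637/ 2816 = -711.87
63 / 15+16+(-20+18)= 91 / 5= 18.20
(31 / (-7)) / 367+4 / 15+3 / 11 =223526 / 423885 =0.53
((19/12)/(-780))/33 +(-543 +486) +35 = -6795379/308880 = -22.00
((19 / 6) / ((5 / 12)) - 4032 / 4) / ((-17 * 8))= 2501 / 340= 7.36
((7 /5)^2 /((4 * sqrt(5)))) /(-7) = -7 * sqrt(5) /500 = -0.03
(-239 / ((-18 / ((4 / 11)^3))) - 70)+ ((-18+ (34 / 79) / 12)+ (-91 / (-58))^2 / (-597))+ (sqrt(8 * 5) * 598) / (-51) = -55324719911825 / 633514733676 - 1196 * sqrt(10) / 51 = -161.49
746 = 746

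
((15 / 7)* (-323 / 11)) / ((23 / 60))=-290700 / 1771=-164.14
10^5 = 100000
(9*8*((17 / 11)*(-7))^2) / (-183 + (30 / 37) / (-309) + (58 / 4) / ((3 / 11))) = -1371411216 / 21131077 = -64.90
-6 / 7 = -0.86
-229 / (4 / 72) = -4122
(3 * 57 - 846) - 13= -688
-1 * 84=-84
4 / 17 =0.24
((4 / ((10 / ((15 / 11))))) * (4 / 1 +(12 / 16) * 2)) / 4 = 3 / 4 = 0.75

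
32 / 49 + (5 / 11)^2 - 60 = -59.14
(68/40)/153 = 0.01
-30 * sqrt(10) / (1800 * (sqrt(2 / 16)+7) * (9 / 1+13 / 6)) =-28 * sqrt(10) / 130985+2 * sqrt(5) / 130985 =-0.00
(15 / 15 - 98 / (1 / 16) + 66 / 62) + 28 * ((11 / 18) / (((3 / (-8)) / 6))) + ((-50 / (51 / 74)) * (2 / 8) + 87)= -8399144 / 4743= -1770.85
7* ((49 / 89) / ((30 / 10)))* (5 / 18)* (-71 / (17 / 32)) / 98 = -19880 / 40851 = -0.49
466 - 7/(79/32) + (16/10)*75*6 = 1183.16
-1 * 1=-1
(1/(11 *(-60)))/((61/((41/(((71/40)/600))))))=-0.34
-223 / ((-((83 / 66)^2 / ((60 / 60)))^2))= 4231366128 / 47458321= 89.16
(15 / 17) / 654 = 5 / 3706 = 0.00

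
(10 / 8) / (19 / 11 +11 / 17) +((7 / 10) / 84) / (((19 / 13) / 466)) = 3.18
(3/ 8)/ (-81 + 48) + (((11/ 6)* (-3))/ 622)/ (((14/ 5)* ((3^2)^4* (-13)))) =-23210282/ 2042511471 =-0.01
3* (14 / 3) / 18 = 0.78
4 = 4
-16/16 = -1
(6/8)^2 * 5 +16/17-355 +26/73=-6967275/19856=-350.89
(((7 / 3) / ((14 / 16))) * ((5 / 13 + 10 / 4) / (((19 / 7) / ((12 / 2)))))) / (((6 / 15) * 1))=10500 / 247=42.51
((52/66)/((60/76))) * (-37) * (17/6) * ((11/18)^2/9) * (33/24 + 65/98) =-1365485407/154314720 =-8.85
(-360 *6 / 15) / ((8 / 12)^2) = -324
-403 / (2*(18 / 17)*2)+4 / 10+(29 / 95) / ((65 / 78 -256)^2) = -94.75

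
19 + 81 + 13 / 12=1213 / 12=101.08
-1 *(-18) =18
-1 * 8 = -8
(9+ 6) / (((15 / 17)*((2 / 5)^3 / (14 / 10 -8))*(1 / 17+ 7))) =-15895 / 64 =-248.36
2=2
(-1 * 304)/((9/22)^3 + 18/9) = -3236992/22025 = -146.97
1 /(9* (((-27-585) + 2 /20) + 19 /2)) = -5 /27108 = -0.00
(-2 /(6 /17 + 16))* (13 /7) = -221 /973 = -0.23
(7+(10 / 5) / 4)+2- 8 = 3 / 2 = 1.50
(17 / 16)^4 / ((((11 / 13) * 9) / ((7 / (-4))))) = -7600411 / 25952256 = -0.29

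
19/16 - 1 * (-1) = 35/16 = 2.19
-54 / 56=-27 / 28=-0.96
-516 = -516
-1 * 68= -68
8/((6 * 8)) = 1/6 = 0.17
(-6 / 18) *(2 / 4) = -1 / 6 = -0.17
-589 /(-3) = 589 /3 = 196.33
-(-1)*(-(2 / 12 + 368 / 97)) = -2305 / 582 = -3.96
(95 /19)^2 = 25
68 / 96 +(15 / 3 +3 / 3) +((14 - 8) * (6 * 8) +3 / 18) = 294.88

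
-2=-2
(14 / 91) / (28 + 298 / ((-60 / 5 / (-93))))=4 / 60775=0.00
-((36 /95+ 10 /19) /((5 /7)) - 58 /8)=11367 /1900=5.98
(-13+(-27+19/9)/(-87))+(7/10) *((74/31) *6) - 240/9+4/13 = -45828899/1577745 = -29.05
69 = 69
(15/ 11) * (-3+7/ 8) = -255/ 88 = -2.90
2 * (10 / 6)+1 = 13 / 3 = 4.33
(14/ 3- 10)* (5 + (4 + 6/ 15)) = -752/ 15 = -50.13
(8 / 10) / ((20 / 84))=84 / 25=3.36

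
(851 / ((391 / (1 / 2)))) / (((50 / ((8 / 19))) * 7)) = 74 / 56525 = 0.00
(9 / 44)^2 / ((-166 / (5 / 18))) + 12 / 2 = 3856467 / 642752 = 6.00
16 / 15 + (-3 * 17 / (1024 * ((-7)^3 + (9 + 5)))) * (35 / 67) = 51597041 / 48368640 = 1.07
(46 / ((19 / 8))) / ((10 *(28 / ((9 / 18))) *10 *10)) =23 / 66500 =0.00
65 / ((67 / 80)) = 5200 / 67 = 77.61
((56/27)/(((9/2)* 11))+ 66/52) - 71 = -4843237/69498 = -69.69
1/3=0.33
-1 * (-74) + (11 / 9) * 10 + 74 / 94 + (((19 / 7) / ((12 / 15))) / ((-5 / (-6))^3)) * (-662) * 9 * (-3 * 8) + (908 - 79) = 62126049616 / 74025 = 839257.68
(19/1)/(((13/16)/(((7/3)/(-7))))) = -304/39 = -7.79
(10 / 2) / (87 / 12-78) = -20 / 283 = -0.07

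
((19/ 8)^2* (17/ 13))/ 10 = 6137/ 8320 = 0.74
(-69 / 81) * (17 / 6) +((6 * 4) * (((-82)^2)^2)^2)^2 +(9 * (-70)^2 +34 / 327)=42499677454675708017508428223873657625 / 17658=2406822825613076680117138000000000.00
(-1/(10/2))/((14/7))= -0.10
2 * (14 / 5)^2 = 15.68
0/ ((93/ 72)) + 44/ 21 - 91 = -1867/ 21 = -88.90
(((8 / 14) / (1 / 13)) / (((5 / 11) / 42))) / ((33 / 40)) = 832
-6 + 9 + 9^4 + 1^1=6565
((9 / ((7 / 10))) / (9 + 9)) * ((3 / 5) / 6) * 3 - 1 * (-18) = 255 / 14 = 18.21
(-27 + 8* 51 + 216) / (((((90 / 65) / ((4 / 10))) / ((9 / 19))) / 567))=46320.92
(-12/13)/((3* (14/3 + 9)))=-12/533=-0.02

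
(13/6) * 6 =13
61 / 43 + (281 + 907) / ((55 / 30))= 27925 / 43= 649.42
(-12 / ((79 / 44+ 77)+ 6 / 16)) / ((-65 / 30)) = 0.07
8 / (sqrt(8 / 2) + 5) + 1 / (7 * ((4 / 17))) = 1.75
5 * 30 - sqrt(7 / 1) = 150 - sqrt(7) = 147.35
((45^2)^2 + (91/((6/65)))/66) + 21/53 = 86064239311/20988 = 4100640.33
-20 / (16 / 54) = -67.50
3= 3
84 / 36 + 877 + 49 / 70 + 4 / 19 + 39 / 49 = 24607441 / 27930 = 881.04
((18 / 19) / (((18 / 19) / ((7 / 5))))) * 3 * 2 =42 / 5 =8.40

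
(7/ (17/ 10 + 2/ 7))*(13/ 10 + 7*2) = 7497/ 139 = 53.94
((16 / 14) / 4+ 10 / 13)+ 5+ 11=1552 / 91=17.05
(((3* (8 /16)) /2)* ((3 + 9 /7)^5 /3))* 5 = 30375000 /16807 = 1807.28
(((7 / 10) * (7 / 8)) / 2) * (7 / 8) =343 / 1280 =0.27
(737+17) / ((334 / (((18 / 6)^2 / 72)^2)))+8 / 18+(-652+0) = -651.52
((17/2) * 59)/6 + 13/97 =97447/1164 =83.72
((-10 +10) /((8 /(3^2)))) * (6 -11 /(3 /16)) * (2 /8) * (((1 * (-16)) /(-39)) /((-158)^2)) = 0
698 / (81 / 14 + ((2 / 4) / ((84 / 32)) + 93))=29316 / 4157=7.05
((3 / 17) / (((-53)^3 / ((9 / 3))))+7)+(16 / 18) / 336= 6699312721 / 956683602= 7.00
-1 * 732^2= -535824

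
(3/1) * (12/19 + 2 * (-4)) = -420/19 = -22.11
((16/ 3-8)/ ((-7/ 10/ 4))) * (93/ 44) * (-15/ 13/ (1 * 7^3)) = -37200/ 343343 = -0.11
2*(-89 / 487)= -178 / 487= -0.37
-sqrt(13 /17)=-sqrt(221) /17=-0.87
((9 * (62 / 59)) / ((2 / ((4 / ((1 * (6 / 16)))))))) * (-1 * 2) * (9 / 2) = -26784 / 59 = -453.97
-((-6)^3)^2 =-46656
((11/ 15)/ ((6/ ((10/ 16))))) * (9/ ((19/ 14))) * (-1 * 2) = -77/ 76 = -1.01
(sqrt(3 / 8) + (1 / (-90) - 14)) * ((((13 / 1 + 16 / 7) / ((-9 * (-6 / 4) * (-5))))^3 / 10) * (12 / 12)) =0.02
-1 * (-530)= 530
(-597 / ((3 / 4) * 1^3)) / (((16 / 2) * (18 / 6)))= -199 / 6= -33.17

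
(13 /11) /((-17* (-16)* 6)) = 13 /17952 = 0.00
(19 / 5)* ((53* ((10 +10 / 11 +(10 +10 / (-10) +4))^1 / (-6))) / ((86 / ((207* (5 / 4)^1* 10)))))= -91370145 / 3784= -24146.44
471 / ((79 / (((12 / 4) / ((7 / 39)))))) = 55107 / 553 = 99.65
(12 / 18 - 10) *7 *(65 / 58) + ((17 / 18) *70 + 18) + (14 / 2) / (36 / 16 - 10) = 80825 / 8091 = 9.99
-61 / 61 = -1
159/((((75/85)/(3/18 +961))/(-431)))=-74650162.57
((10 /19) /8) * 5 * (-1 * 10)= -125 /38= -3.29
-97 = -97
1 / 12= 0.08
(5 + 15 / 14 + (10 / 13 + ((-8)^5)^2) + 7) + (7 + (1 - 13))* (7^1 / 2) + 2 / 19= 1856499607551 / 1729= 1073741820.45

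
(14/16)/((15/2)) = 7/60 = 0.12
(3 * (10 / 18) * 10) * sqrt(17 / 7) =25.97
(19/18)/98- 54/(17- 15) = -47609/1764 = -26.99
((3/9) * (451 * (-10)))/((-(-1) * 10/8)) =-3608/3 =-1202.67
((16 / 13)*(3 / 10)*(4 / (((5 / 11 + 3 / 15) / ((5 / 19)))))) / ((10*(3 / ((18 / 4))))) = 22 / 247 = 0.09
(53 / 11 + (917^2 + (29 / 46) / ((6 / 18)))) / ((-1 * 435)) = -425493229 / 220110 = -1933.09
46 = 46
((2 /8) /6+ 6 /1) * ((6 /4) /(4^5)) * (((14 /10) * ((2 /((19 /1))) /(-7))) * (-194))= 2813 /77824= 0.04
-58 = -58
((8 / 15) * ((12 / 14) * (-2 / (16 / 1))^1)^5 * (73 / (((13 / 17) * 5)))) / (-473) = 100521 / 330707977600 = 0.00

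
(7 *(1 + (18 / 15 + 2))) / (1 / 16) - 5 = 2327 / 5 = 465.40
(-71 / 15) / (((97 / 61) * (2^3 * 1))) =-4331 / 11640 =-0.37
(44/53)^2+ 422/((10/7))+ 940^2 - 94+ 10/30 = 37239015074/42135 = 883802.42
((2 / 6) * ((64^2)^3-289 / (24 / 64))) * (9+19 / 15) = 31748397895984 / 135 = 235173317748.03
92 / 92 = 1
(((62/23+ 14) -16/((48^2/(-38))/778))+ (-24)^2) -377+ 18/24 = 174605/414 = 421.75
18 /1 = 18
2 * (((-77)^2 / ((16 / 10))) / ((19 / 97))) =2875565 / 76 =37836.38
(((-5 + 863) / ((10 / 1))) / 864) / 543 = 143 / 781920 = 0.00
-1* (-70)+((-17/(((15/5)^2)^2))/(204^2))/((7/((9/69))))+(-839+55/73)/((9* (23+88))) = 1987862602643/28742572656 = 69.16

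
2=2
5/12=0.42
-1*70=-70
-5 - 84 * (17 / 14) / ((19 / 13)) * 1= -1421 / 19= -74.79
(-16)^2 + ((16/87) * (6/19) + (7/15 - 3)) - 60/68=252.64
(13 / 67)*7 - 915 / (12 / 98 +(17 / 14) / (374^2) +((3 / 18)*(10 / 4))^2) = -889401495451 / 287912333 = -3089.14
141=141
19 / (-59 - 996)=-19 / 1055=-0.02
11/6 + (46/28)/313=12085/6573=1.84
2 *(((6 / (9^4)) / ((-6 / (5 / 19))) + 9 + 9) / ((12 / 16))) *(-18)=-35901712 / 41553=-864.00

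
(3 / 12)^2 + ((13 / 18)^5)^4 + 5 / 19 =79240805900673468893668483 / 242216488111525485314310144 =0.33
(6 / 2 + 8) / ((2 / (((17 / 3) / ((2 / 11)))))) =2057 / 12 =171.42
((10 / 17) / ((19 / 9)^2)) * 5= 4050 / 6137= 0.66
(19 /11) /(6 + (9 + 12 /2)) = 19 /231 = 0.08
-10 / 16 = -5 / 8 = -0.62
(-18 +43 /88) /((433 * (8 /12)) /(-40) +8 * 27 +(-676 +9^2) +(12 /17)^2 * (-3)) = 6680235 /147904174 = 0.05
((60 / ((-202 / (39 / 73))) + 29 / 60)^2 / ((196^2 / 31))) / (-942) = -639401123359 / 7081968880898956800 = -0.00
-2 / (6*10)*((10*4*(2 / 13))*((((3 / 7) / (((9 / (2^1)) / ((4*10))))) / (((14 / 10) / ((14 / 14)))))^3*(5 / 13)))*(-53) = 135680000000 / 1610497161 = 84.25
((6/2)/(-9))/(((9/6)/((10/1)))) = -20/9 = -2.22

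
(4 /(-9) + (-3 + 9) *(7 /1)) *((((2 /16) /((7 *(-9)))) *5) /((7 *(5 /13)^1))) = -2431 /15876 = -0.15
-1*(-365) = 365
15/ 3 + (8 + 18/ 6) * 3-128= -90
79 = 79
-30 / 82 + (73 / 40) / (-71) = -0.39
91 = 91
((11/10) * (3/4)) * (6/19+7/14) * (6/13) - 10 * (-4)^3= 6326269/9880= 640.31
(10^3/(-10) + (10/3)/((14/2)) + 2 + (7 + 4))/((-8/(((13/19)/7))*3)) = 23621/67032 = 0.35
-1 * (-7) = 7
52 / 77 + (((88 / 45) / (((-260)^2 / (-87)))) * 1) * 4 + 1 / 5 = 4222349 / 4879875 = 0.87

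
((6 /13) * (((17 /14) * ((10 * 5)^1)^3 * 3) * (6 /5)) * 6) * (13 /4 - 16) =-1755675000 /91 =-19293131.87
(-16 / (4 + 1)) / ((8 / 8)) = -16 / 5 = -3.20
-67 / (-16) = 67 / 16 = 4.19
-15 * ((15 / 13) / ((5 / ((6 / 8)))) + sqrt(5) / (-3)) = -135 / 52 + 5 * sqrt(5) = 8.58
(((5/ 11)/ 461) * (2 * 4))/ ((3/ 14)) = 560/ 15213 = 0.04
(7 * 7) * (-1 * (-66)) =3234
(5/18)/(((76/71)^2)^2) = 127058405/600519168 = 0.21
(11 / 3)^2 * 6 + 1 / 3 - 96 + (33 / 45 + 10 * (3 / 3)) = -64 / 15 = -4.27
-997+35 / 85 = -16942 / 17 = -996.59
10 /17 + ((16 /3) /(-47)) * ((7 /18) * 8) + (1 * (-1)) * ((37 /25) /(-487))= 62574151 /262651275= 0.24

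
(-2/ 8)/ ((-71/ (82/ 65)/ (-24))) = -0.11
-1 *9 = -9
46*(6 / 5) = 276 / 5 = 55.20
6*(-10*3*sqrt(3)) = -180*sqrt(3) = -311.77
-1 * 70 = -70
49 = 49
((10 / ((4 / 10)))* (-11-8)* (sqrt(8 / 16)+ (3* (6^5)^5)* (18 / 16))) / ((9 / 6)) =-30384870331987368345600-475* sqrt(2) / 3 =-30384870331987368345823.92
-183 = -183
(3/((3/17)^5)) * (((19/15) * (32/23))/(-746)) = -431636528/10423485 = -41.41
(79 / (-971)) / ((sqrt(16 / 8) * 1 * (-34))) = 79 * sqrt(2) / 66028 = 0.00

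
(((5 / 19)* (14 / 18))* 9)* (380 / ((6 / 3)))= 350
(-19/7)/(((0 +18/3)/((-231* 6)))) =627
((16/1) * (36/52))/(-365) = -144/4745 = -0.03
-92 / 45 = -2.04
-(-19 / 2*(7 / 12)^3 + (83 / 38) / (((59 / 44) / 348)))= -2188802731 / 3874176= -564.97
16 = 16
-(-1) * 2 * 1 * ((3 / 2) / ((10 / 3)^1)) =9 / 10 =0.90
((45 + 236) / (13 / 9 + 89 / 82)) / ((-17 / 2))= -414756 / 31739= -13.07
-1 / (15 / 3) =-1 / 5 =-0.20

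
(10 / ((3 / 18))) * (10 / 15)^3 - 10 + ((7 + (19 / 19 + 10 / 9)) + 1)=161 / 9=17.89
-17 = -17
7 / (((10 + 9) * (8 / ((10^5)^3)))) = 875000000000000 / 19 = 46052631578947.37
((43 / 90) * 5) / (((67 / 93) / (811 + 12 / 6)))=361243 / 134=2695.84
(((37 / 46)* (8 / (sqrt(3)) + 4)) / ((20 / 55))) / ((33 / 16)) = 296 / 69 + 592* sqrt(3) / 207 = 9.24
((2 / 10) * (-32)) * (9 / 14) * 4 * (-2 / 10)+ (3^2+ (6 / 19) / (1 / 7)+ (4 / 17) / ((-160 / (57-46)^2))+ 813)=374115919 / 452200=827.32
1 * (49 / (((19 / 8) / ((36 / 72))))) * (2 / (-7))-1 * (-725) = 13719 / 19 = 722.05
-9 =-9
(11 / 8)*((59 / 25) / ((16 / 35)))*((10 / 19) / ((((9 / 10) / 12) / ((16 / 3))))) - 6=44404 / 171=259.67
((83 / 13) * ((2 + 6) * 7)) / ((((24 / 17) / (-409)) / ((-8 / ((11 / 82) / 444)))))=392205713984 / 143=2742697300.59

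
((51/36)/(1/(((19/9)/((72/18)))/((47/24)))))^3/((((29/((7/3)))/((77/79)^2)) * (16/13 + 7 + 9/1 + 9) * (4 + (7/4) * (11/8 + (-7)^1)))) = -35355428836/1273961287743759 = -0.00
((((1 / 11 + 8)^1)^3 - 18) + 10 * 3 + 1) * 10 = 7222720 / 1331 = 5426.54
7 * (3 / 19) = 21 / 19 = 1.11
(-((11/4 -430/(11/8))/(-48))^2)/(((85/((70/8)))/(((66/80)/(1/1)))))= -1302156247/367656960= -3.54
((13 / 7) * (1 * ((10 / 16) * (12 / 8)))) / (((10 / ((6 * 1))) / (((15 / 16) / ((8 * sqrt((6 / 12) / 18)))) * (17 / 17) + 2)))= 20241 / 7168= 2.82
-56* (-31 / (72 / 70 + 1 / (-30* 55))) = 646800 / 383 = 1688.77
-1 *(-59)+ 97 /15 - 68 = -38 /15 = -2.53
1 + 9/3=4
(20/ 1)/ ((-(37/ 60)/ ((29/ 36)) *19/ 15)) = -14500/ 703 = -20.63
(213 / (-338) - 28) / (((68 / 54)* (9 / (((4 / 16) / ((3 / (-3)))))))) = 29031 / 45968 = 0.63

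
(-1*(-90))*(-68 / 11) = -6120 / 11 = -556.36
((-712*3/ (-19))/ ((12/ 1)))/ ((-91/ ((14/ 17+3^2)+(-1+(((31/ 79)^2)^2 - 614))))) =71325086557838/ 1144859730833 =62.30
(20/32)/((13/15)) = 75/104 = 0.72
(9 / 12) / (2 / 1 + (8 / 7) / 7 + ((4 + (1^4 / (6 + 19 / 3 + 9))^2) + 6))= 0.06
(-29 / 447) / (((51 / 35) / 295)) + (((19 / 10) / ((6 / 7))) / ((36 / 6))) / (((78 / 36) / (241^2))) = 58622699527 / 5927220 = 9890.42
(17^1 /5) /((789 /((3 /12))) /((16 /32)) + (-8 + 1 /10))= 34 /63041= 0.00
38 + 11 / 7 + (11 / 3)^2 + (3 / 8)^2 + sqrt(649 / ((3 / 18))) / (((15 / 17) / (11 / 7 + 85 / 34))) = 214327 / 4032 + 323* sqrt(3894) / 70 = 341.10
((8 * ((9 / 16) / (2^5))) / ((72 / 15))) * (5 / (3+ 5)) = 75 / 4096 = 0.02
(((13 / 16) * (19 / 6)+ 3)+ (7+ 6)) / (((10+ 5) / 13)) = 23179 / 1440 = 16.10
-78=-78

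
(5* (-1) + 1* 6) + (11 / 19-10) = -160 / 19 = -8.42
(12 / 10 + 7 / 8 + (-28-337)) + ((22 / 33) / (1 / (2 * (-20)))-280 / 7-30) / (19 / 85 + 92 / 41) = -414921049 / 1031880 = -402.10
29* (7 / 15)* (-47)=-9541 / 15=-636.07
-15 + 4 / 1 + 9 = -2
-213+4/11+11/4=-9235/44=-209.89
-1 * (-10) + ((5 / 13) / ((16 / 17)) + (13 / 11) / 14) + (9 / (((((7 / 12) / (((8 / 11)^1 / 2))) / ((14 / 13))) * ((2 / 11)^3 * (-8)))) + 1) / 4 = -331057 / 16016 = -20.67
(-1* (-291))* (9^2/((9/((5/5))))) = 2619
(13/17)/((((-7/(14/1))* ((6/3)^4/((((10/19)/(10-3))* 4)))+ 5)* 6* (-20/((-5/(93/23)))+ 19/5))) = -7475/25303752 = -0.00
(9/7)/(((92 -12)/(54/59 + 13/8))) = 10791/264320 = 0.04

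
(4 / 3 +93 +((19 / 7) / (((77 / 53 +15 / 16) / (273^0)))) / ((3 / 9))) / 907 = 4160495 / 38608269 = 0.11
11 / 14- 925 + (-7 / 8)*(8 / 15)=-194183 / 210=-924.68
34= 34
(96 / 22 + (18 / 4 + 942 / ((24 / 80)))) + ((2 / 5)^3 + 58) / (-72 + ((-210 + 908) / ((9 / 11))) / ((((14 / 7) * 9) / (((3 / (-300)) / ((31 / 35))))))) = 3148.06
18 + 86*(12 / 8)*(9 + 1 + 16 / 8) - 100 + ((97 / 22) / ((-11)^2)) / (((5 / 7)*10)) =195125279 / 133100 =1466.01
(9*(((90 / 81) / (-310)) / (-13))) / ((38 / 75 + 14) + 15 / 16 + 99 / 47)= 56400 / 398909953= 0.00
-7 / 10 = -0.70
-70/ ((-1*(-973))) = -10/ 139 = -0.07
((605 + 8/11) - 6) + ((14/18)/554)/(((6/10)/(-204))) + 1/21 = 599.30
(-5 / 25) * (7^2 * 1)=-49 / 5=-9.80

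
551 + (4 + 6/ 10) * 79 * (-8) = -11781/ 5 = -2356.20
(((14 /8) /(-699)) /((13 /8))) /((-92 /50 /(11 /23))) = 1925 /4807023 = 0.00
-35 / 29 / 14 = -5 / 58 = -0.09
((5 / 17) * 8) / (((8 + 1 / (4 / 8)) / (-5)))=-20 / 17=-1.18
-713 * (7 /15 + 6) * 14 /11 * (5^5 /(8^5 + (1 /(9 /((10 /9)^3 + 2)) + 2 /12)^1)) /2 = -1323482186250 /4729876789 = -279.81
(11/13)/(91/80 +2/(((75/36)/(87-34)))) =0.02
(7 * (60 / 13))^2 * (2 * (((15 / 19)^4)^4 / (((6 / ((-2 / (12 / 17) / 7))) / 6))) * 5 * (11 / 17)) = -3034604660339355468750000 / 48746598892927977338089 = -62.25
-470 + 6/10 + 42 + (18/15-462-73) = -4806/5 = -961.20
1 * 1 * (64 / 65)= 64 / 65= 0.98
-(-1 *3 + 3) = 0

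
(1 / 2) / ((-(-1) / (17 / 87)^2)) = 289 / 15138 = 0.02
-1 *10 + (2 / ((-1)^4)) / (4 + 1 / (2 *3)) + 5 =-113 / 25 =-4.52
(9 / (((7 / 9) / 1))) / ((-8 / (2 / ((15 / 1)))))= -27 / 140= -0.19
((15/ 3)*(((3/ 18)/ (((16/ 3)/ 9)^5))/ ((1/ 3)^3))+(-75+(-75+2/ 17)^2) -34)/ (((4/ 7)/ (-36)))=-221699569378833/ 606076928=-365794.44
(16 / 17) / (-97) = -16 / 1649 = -0.01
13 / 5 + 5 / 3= 64 / 15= 4.27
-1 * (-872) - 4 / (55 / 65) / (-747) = 7165276 / 8217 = 872.01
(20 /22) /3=10 /33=0.30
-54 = -54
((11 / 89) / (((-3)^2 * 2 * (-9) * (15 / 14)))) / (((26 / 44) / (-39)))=1694 / 36045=0.05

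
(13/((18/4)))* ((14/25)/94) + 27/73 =298811/771975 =0.39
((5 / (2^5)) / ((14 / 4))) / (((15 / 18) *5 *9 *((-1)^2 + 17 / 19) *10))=19 / 302400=0.00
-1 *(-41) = 41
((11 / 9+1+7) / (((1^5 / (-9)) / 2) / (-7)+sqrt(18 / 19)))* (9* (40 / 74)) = -3974040 / 10572713+79062480* sqrt(38) / 10572713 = 45.72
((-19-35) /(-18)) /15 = 1 /5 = 0.20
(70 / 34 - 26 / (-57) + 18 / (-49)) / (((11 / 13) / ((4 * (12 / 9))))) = 21209968 / 1566873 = 13.54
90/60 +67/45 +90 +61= 13859/90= 153.99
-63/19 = -3.32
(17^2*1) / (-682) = -0.42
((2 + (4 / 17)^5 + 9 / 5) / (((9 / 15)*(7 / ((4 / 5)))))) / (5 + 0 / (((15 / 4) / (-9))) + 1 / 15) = 3854629 / 26977283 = 0.14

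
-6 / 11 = -0.55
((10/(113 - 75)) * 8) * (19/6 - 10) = -820/57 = -14.39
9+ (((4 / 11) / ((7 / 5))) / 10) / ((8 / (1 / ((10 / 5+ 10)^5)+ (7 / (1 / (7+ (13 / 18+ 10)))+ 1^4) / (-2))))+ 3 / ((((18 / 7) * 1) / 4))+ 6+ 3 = 1721620225 / 76640256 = 22.46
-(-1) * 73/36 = 73/36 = 2.03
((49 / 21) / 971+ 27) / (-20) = -39329 / 29130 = -1.35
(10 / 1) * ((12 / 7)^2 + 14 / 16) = 7475 / 196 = 38.14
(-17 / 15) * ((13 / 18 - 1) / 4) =17 / 216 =0.08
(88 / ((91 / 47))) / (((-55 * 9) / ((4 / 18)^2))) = -1504 / 331695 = -0.00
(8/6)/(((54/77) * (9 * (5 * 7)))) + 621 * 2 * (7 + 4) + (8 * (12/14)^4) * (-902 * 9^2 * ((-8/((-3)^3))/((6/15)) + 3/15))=-2477925845252/8751645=-283138.30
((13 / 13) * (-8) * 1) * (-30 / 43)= 240 / 43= 5.58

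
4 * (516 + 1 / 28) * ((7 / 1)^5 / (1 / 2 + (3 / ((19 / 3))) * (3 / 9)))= 1318297862 / 25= 52731914.48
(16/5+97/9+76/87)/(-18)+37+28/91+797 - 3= 253604477/305370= 830.48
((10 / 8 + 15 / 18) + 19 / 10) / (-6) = -239 / 360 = -0.66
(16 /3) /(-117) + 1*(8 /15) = 856 /1755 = 0.49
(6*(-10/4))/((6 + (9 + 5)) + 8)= -15/28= -0.54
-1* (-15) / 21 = 5 / 7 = 0.71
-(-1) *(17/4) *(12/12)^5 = 17/4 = 4.25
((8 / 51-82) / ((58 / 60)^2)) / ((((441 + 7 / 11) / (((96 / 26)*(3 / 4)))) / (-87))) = 47.78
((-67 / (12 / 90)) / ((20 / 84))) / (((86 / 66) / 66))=-4596669 / 43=-106899.28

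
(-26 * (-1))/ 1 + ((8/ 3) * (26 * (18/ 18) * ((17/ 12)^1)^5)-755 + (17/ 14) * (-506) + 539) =-133512949/ 326592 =-408.81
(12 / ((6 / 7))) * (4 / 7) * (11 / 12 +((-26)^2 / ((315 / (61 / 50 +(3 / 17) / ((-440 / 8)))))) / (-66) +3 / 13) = 5599235098 / 631756125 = 8.86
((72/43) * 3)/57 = 72/817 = 0.09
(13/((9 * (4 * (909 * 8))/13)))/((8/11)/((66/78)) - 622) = -20449/19675763136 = -0.00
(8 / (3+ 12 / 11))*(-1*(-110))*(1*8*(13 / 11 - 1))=2816 / 9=312.89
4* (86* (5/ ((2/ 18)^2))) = 139320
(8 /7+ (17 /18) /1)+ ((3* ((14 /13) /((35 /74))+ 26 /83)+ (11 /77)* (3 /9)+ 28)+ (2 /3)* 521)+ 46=293143187 /679770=431.24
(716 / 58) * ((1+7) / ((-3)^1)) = -2864 / 87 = -32.92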